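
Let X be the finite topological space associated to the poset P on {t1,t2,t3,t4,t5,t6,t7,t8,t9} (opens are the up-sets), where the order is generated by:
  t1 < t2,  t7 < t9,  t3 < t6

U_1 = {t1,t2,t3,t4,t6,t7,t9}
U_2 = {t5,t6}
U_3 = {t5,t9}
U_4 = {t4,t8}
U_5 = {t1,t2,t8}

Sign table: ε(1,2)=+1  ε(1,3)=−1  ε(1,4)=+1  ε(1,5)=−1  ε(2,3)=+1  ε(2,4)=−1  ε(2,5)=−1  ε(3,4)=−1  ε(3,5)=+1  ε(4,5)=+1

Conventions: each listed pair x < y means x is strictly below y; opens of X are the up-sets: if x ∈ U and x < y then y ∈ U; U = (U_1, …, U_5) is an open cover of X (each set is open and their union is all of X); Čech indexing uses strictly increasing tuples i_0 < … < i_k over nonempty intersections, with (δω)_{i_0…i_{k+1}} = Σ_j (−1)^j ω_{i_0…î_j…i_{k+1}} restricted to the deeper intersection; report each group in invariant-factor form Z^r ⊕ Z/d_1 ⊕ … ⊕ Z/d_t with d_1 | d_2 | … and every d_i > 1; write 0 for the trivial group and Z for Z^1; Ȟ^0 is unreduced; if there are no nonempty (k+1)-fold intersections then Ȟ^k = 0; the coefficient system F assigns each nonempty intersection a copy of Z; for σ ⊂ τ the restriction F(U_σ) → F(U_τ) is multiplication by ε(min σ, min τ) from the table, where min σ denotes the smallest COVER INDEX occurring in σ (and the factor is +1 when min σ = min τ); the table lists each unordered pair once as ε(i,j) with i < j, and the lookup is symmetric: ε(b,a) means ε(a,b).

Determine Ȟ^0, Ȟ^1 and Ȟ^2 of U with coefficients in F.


nerve simplices:
  U12={t6} U13={t9} U14={t4} U15={t1,t2} U23={t5} U45={t8}
C dims 5,6; δ0: rk 5, SNF 1^4·2
degree 0: 5−5−0 = 0 → Ȟ^0 ≅ 0
degree 1: 6−0−5 = 1 plus torsion [2] → Ȟ^1 ≅ Z ⊕ Z/2
degree 2: 0−0−0 = 0 → Ȟ^2 ≅ 0

Ȟ^0(U;F) ≅ 0, Ȟ^1(U;F) ≅ Z ⊕ Z/2 and Ȟ^2(U;F) ≅ 0


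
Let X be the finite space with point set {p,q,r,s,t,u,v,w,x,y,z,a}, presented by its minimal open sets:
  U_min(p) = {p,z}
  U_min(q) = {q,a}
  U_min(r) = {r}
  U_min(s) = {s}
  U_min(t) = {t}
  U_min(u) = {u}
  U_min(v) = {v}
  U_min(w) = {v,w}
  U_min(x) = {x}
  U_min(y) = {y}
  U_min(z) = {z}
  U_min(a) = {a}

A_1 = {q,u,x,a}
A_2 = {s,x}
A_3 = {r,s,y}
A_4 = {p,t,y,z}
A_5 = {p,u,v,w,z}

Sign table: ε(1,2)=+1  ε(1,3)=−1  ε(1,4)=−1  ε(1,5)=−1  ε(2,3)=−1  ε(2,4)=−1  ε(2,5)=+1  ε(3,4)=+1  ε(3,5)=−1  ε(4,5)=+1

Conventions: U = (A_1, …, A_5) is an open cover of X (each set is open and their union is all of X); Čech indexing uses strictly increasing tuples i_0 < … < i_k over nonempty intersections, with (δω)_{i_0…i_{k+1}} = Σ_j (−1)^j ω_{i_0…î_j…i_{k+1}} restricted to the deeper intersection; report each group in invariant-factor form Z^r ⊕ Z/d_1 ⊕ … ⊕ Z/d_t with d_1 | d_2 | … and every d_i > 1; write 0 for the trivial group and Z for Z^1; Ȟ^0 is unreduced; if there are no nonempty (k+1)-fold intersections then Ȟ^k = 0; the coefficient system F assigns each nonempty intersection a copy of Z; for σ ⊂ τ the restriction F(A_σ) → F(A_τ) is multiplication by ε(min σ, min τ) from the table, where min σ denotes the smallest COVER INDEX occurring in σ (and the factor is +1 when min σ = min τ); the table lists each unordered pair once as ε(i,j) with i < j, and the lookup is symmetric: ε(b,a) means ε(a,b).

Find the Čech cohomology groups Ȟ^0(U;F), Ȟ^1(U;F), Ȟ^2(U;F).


Ȟ^0 = Z; Ȟ^1 = Z; Ȟ^2 = 0

nonempty overlaps:
  A12={x} A15={u} A23={s} A34={y} A45={p,z}
C dims 5,5; δ0: rk 4, SNF 1^4
degree 0: 5−4−0 = 1 → Ȟ^0 ≅ Z
degree 1: 5−0−4 = 1 → Ȟ^1 ≅ Z
degree 2: 0−0−0 = 0 → Ȟ^2 ≅ 0


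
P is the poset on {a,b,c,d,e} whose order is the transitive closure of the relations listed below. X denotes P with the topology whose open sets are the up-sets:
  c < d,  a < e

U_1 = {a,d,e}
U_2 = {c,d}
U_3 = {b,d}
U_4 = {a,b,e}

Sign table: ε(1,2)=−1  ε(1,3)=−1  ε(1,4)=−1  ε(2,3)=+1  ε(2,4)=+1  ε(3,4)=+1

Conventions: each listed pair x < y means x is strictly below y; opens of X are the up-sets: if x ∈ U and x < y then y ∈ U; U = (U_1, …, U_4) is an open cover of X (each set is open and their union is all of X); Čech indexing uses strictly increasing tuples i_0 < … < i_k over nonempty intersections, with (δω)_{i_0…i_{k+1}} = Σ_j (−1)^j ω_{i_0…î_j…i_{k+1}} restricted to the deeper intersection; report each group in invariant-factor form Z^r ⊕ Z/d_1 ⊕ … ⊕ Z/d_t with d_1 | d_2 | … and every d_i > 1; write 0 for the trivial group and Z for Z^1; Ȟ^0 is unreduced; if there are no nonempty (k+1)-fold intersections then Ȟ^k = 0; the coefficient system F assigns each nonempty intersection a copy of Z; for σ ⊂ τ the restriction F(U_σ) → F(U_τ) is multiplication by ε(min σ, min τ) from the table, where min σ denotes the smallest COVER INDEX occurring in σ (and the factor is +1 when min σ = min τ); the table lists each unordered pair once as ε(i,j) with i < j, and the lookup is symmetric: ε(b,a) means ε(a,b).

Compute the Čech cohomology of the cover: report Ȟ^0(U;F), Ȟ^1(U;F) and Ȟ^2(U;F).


cover nerve:
  U12={d} U13={d} U14={a,e} U23={d} U34={b}
  U123={d}
C dims 4,5,1; δ0: rk 3, SNF 1^3; δ1: rk 1, SNF 1^1
Ȟ^0: (4−3)−0=1 ⇒ Z
Ȟ^1: (5−1)−3=1 ⇒ Z
Ȟ^2: (1−0)−1=0 ⇒ 0

Ȟ^0(U;F) ≅ Z,  Ȟ^1(U;F) ≅ Z,  Ȟ^2(U;F) ≅ 0


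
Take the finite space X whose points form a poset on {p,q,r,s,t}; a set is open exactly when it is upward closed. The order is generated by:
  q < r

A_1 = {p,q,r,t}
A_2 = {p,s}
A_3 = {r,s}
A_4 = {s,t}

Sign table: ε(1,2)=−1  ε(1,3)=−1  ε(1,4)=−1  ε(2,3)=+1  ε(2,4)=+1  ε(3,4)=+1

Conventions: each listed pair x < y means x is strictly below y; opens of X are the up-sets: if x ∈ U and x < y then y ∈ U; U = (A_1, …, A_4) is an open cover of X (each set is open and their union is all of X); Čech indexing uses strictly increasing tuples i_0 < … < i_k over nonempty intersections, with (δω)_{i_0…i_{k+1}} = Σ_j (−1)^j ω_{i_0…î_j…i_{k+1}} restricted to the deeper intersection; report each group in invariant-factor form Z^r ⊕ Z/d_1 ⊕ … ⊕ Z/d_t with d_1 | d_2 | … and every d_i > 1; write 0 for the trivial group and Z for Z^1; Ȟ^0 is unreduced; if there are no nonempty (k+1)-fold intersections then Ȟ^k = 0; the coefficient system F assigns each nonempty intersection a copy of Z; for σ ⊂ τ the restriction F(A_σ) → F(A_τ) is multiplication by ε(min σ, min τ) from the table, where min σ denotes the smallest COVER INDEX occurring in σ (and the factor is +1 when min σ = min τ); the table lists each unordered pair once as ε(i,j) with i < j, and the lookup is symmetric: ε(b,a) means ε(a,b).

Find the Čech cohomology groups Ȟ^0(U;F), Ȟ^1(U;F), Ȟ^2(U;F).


Ȟ^0(U;F) ≅ Z, Ȟ^1(U;F) ≅ Z^2, Ȟ^2(U;F) ≅ 0

nonempty overlaps:
  A12={p} A13={r} A14={t} A23={s} A24={s} A34={s}
  A234={s}
C dims 4,6,1; δ0: rk 3, SNF 1^3; δ1: rk 1, SNF 1^1
degree 0: 4−3−0 = 1 → Ȟ^0 ≅ Z
degree 1: 6−1−3 = 2 → Ȟ^1 ≅ Z^2
degree 2: 1−0−1 = 0 → Ȟ^2 ≅ 0


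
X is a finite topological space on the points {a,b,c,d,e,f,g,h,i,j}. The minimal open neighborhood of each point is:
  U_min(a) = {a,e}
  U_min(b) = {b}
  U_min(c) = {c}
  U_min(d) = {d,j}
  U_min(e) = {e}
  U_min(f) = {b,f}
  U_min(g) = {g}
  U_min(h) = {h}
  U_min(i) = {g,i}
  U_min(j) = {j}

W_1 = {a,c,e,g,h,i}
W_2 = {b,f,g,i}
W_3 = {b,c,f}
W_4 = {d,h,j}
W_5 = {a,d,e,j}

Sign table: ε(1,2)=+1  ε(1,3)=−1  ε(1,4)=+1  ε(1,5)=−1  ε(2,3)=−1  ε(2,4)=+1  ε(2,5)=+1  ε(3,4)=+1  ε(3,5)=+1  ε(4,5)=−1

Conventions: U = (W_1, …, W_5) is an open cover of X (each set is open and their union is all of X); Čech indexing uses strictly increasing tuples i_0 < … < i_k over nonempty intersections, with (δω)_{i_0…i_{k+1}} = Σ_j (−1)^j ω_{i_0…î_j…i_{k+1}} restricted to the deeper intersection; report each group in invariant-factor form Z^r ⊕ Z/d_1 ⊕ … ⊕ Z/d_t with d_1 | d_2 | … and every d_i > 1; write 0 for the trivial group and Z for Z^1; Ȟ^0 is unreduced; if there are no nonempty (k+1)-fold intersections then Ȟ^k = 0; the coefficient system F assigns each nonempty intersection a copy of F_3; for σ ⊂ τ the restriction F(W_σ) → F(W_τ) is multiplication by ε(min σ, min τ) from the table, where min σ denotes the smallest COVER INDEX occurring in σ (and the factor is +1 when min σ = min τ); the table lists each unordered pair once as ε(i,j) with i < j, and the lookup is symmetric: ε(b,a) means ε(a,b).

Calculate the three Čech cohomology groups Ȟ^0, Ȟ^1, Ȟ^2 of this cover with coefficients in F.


nonempty intersections:
  W12={g,i} W13={c} W14={h} W15={a,e} W23={b,f} W45={d,j}
C dims 5,6; δ0: rk_F3 4
Ȟ^0: (5−4)−0=1 ⇒ Z/3
Ȟ^1: (6−0)−4=2 ⇒ Z/3 ⊕ Z/3
Ȟ^2: (0−0)−0=0 ⇒ 0

Ȟ^0 ≅ Z/3, Ȟ^1 ≅ Z/3 ⊕ Z/3 and Ȟ^2 ≅ 0


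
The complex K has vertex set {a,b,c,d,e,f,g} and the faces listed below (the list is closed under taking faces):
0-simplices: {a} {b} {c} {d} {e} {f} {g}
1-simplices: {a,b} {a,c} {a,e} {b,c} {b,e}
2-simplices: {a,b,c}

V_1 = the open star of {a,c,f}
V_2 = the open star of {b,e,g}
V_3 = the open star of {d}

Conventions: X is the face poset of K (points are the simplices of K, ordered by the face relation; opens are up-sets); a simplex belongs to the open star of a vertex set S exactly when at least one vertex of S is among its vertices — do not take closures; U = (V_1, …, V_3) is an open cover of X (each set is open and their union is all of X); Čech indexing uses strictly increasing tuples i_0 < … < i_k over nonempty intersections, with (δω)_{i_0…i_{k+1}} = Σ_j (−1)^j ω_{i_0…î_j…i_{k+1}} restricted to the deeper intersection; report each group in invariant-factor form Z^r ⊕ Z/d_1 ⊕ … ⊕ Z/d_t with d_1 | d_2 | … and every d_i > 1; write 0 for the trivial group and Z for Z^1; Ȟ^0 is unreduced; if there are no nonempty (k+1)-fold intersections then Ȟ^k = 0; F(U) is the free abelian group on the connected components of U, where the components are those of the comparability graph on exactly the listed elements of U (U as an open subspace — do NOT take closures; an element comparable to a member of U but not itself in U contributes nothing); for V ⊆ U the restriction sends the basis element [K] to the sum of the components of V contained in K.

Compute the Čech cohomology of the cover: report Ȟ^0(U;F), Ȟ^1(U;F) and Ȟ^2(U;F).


Ȟ^0 = Z^4, Ȟ^1 = Z and Ȟ^2 = 0

nonempty intersections:
  V1={{a},{c},{f},{a,b},{a,c},{a,e},{b,c},{a,b,c}} V2={{b},{e},{g},{a,b},{a,e},{b,c},{b,e},{a,b,c}} V3={{d}}
  V12={{a,b},{a,e},{b,c},{a,b,c}}
components per intersection:
  V1: {{a},{c},{a,b},{a,c},{a,e},{b,c},{a,b,c}} {{f}}
  V2: {{b},{e},{a,b},{a,e},{b,c},{b,e},{a,b,c}} {{g}}
  V3: {{d}}
  V12: {{a,b},{b,c},{a,b,c}} {{a,e}}
C dims 5,2; δ0: rk 1, SNF 1^1
Ȟ^0: (5−1)−0=4 ⇒ Z^4
Ȟ^1: (2−0)−1=1 ⇒ Z
Ȟ^2: (0−0)−0=0 ⇒ 0


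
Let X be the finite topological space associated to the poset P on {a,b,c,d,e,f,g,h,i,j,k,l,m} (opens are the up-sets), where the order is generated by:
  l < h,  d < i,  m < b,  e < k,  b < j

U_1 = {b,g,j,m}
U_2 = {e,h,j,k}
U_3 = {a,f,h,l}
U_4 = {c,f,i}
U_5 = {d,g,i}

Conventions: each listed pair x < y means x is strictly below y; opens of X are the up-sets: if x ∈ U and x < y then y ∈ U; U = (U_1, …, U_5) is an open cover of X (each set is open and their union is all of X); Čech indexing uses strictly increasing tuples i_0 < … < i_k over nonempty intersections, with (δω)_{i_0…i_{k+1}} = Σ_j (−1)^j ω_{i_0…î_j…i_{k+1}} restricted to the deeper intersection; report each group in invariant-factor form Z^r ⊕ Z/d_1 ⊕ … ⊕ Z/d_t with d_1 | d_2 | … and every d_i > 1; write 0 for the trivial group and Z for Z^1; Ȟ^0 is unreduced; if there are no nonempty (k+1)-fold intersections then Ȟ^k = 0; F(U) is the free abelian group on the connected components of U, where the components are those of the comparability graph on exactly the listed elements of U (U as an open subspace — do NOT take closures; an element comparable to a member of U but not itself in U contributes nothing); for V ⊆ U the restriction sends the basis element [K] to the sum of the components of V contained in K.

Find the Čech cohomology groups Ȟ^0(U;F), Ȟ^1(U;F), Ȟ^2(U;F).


nerve simplices:
  U12={j} U15={g} U23={h} U34={f} U45={i}
components per intersection:
  U1: {b,j,m} {g}
  U2: {e,k} {h} {j}
  U3: {a} {f} {h,l}
  U4: {c} {f} {i}
  U5: {d,i} {g}
  U12: {j}
  U15: {g}
  U23: {h}
  U34: {f}
  U45: {i}
C dims 13,5; δ0: rk 5, SNF 1^5
degree 0: 13−5−0 = 8 → Ȟ^0 ≅ Z^8
degree 1: 5−0−5 = 0 → Ȟ^1 ≅ 0
degree 2: 0−0−0 = 0 → Ȟ^2 ≅ 0

Ȟ^0(U;F) ≅ Z^8, Ȟ^1(U;F) ≅ 0 and Ȟ^2(U;F) ≅ 0


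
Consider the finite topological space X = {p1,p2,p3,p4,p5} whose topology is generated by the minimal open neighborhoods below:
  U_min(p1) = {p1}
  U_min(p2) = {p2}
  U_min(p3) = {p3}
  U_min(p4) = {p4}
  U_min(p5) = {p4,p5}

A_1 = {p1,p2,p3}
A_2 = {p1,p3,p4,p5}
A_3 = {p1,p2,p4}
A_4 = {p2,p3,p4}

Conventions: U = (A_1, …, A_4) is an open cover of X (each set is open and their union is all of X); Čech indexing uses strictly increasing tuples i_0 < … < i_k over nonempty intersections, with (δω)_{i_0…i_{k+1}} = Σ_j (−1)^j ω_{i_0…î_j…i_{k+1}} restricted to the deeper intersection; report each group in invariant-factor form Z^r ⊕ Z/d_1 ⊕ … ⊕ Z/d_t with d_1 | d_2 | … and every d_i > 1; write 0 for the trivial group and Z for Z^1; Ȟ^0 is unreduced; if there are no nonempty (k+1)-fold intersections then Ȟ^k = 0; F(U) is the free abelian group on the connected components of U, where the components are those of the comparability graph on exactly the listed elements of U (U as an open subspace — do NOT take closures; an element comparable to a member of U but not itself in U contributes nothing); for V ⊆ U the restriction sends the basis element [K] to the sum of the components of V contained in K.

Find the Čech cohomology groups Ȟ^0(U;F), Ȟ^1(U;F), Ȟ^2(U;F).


Ȟ^0 = Z^4,  Ȟ^1 = 0,  Ȟ^2 = 0

intersection data:
  A12={p1,p3} A13={p1,p2} A14={p2,p3} A23={p1,p4} A24={p3,p4} A34={p2,p4}
  A123={p1} A124={p3} A134={p2} A234={p4}
components per intersection:
  A1: {p1} {p2} {p3}
  A2: {p1} {p3} {p4,p5}
  A3: {p1} {p2} {p4}
  A4: {p2} {p3} {p4}
  A12: {p1} {p3}
  A13: {p1} {p2}
  A14: {p2} {p3}
  A23: {p1} {p4}
  A24: {p3} {p4}
  A34: {p2} {p4}
  A123: {p1}
  A124: {p3}
  A134: {p2}
  A234: {p4}
C dims 12,12,4; δ0: rk 8, SNF 1^8; δ1: rk 4, SNF 1^4
Ȟ^0 = (12 − 8) − 0 = 4, so Ȟ^0 ≅ Z^4
Ȟ^1 = (12 − 4) − 8 = 0, so Ȟ^1 ≅ 0
Ȟ^2 = (4 − 0) − 4 = 0, so Ȟ^2 ≅ 0


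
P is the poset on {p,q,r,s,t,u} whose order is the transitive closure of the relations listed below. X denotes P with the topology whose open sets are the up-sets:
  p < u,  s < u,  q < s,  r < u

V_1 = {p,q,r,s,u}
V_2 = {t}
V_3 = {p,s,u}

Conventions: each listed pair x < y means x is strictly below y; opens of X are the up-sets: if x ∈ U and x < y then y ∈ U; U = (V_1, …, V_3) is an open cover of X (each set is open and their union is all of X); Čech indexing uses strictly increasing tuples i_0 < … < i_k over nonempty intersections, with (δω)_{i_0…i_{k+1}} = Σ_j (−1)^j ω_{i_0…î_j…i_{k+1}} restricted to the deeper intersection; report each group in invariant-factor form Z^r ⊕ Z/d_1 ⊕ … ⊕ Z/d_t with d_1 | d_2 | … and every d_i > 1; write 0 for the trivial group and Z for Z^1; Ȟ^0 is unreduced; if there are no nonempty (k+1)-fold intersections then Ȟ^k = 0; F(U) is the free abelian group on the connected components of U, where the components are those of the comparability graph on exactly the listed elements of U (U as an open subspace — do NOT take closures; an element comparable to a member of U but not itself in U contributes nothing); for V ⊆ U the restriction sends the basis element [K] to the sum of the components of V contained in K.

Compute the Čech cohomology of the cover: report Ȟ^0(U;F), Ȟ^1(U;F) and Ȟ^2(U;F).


Ȟ^0(U;F) ≅ Z^2, Ȟ^1(U;F) ≅ 0, Ȟ^2(U;F) ≅ 0

nerve simplices:
  V13={p,s,u}
components per intersection:
  V1: {p,q,r,s,u}
  V2: {t}
  V3: {p,s,u}
  V13: {p,s,u}
C dims 3,1; δ0: rk 1, SNF 1^1
degree 0: 3−1−0 = 2 → Ȟ^0 ≅ Z^2
degree 1: 1−0−1 = 0 → Ȟ^1 ≅ 0
degree 2: 0−0−0 = 0 → Ȟ^2 ≅ 0


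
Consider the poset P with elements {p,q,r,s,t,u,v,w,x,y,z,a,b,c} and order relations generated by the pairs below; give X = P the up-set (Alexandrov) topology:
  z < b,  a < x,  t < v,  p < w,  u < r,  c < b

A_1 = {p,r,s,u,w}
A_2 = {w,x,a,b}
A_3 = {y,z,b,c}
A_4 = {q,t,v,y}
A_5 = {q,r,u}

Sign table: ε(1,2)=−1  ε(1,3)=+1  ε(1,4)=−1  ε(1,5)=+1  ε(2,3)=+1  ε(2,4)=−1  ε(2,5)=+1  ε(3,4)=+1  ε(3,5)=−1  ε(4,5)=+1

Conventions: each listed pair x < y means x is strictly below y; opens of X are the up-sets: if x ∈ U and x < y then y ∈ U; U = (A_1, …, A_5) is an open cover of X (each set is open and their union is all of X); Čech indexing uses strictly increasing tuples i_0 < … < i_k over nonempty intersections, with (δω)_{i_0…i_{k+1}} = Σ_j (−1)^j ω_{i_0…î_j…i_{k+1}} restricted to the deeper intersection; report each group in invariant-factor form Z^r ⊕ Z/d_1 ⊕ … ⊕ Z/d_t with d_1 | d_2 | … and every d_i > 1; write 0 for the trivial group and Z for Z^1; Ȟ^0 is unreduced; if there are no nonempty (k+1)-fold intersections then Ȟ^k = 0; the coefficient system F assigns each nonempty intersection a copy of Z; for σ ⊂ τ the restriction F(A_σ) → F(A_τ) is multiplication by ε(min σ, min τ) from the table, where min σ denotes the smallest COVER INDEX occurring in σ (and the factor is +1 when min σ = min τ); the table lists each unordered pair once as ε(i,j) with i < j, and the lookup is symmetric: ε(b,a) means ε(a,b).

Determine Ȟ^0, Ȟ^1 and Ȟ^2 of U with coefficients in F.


Ȟ^0 = 0; Ȟ^1 = Z/2; Ȟ^2 = 0

nerve simplices:
  A12={w} A15={r,u} A23={b} A34={y} A45={q}
C dims 5,5; δ0: rk 5, SNF 1^4·2
degree 0: 5−5−0 = 0 → Ȟ^0 ≅ 0
degree 1: 5−0−5 = 0 plus torsion [2] → Ȟ^1 ≅ Z/2
degree 2: 0−0−0 = 0 → Ȟ^2 ≅ 0


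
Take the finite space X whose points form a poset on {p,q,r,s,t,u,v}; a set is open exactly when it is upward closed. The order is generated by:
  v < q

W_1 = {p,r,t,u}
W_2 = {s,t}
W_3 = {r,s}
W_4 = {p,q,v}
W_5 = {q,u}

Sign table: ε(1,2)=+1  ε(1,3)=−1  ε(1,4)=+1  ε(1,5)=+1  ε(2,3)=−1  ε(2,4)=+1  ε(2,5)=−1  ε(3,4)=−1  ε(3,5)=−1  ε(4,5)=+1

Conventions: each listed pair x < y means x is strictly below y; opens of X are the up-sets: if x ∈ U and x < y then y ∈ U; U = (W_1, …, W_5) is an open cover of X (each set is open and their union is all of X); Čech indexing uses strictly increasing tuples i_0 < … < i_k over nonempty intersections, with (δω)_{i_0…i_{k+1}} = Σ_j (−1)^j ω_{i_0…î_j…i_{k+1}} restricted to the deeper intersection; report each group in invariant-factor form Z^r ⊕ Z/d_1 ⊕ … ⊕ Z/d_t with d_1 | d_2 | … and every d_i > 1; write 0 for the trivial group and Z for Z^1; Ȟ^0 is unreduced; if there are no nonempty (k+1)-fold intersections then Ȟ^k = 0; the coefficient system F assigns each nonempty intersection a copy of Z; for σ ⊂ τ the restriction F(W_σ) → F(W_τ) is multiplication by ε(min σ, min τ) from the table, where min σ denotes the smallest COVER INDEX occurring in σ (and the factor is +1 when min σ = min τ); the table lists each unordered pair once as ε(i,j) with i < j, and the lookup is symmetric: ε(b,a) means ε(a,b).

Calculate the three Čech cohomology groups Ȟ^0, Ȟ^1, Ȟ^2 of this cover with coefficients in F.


nerve of the cover:
  W12={t} W13={r} W14={p} W15={u} W23={s} W45={q}
C dims 5,6; δ0: rk 4, SNF 1^4
Ȟ^0 = (5 − 4) − 0 = 1, so Ȟ^0 ≅ Z
Ȟ^1 = (6 − 0) − 4 = 2, so Ȟ^1 ≅ Z^2
Ȟ^2 = (0 − 0) − 0 = 0, so Ȟ^2 ≅ 0

Ȟ^0 = Z, Ȟ^1 = Z^2 and Ȟ^2 = 0


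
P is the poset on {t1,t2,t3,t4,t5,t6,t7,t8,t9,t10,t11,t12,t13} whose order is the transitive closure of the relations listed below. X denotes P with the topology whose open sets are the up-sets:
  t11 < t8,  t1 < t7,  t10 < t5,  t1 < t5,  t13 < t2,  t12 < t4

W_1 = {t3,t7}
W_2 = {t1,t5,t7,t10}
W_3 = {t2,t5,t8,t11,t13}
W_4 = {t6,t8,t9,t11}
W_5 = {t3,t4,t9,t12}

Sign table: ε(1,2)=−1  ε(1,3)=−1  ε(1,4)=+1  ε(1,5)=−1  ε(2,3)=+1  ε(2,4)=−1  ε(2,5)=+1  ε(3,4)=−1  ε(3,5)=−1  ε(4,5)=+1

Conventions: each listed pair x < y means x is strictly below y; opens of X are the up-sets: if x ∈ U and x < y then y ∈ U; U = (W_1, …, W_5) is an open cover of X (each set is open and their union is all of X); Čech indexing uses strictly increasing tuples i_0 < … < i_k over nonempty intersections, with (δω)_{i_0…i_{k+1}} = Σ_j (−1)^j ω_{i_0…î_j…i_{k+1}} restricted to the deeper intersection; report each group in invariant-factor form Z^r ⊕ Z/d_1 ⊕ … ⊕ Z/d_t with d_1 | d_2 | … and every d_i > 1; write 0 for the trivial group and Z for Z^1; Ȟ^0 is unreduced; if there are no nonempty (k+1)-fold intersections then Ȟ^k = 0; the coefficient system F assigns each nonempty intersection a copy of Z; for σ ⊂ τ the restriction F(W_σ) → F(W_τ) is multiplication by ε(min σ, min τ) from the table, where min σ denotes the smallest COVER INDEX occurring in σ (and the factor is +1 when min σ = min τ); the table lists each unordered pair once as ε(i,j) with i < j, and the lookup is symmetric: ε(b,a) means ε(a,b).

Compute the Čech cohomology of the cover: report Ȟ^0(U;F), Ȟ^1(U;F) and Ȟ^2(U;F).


cover nerve:
  W12={t7} W15={t3} W23={t5} W34={t8,t11} W45={t9}
C dims 5,5; δ0: rk 5, SNF 1^4·2
Ȟ^0: (5−5)−0=0 ⇒ 0
Ȟ^1: (5−0)−5=0 plus torsion [2] ⇒ Z/2
Ȟ^2: (0−0)−0=0 ⇒ 0

Ȟ^0(U;F) ≅ 0,  Ȟ^1(U;F) ≅ Z/2,  Ȟ^2(U;F) ≅ 0


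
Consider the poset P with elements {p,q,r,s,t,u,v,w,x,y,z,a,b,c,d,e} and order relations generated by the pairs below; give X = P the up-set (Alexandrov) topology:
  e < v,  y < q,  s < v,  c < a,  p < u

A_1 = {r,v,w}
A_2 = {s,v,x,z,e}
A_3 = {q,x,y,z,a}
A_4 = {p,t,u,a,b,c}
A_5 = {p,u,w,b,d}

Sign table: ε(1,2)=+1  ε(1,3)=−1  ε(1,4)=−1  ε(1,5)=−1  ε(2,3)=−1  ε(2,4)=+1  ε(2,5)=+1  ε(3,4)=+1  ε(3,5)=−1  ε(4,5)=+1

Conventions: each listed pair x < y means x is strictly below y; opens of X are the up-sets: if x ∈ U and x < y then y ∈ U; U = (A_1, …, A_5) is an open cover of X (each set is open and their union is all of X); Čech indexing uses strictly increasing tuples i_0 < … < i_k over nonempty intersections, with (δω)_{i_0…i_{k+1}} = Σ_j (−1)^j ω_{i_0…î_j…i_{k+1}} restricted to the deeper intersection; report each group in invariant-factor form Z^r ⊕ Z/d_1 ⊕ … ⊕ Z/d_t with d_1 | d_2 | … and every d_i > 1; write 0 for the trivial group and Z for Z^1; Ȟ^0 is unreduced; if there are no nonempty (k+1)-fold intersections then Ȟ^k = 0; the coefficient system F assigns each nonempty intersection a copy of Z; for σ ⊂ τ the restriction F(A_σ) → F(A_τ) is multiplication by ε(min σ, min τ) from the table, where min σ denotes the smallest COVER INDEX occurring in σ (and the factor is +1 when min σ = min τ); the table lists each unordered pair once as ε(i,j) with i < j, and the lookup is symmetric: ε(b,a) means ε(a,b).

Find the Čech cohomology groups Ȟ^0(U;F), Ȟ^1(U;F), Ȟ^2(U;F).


Ȟ^0(U;F) ≅ Z, Ȟ^1(U;F) ≅ Z, Ȟ^2(U;F) ≅ 0

intersection data:
  A12={v} A15={w} A23={x,z} A34={a} A45={p,u,b}
C dims 5,5; δ0: rk 4, SNF 1^4
Ȟ^0 = (5 − 4) − 0 = 1, so Ȟ^0 ≅ Z
Ȟ^1 = (5 − 0) − 4 = 1, so Ȟ^1 ≅ Z
Ȟ^2 = (0 − 0) − 0 = 0, so Ȟ^2 ≅ 0


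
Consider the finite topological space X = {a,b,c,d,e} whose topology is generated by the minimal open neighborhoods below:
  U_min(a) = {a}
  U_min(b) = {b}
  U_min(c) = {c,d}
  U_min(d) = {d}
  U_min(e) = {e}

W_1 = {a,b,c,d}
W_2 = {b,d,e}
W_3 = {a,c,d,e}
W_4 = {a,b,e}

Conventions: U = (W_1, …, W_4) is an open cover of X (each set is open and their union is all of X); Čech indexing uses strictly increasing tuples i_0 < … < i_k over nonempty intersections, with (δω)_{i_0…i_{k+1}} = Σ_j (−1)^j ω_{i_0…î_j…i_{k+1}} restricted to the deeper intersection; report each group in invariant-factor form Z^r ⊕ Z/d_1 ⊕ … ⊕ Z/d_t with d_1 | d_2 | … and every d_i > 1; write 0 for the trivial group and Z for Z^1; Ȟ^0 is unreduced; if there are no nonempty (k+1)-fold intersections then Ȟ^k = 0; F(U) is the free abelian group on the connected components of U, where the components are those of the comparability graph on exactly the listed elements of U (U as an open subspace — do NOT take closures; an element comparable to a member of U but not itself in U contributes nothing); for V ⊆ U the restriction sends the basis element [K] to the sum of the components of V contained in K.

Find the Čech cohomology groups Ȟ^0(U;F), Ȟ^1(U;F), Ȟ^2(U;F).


nerve of the cover:
  W12={b,d} W13={a,c,d} W14={a,b} W23={d,e} W24={b,e} W34={a,e}
  W123={d} W124={b} W134={a} W234={e}
components per intersection:
  W1: {a} {b} {c,d}
  W2: {b} {d} {e}
  W3: {a} {c,d} {e}
  W4: {a} {b} {e}
  W12: {b} {d}
  W13: {a} {c,d}
  W14: {a} {b}
  W23: {d} {e}
  W24: {b} {e}
  W34: {a} {e}
  W123: {d}
  W124: {b}
  W134: {a}
  W234: {e}
C dims 12,12,4; δ0: rk 8, SNF 1^8; δ1: rk 4, SNF 1^4
Ȟ^0 = (12 − 8) − 0 = 4, so Ȟ^0 ≅ Z^4
Ȟ^1 = (12 − 4) − 8 = 0, so Ȟ^1 ≅ 0
Ȟ^2 = (4 − 0) − 4 = 0, so Ȟ^2 ≅ 0

Ȟ^0 ≅ Z^4, Ȟ^1 ≅ 0 and Ȟ^2 ≅ 0


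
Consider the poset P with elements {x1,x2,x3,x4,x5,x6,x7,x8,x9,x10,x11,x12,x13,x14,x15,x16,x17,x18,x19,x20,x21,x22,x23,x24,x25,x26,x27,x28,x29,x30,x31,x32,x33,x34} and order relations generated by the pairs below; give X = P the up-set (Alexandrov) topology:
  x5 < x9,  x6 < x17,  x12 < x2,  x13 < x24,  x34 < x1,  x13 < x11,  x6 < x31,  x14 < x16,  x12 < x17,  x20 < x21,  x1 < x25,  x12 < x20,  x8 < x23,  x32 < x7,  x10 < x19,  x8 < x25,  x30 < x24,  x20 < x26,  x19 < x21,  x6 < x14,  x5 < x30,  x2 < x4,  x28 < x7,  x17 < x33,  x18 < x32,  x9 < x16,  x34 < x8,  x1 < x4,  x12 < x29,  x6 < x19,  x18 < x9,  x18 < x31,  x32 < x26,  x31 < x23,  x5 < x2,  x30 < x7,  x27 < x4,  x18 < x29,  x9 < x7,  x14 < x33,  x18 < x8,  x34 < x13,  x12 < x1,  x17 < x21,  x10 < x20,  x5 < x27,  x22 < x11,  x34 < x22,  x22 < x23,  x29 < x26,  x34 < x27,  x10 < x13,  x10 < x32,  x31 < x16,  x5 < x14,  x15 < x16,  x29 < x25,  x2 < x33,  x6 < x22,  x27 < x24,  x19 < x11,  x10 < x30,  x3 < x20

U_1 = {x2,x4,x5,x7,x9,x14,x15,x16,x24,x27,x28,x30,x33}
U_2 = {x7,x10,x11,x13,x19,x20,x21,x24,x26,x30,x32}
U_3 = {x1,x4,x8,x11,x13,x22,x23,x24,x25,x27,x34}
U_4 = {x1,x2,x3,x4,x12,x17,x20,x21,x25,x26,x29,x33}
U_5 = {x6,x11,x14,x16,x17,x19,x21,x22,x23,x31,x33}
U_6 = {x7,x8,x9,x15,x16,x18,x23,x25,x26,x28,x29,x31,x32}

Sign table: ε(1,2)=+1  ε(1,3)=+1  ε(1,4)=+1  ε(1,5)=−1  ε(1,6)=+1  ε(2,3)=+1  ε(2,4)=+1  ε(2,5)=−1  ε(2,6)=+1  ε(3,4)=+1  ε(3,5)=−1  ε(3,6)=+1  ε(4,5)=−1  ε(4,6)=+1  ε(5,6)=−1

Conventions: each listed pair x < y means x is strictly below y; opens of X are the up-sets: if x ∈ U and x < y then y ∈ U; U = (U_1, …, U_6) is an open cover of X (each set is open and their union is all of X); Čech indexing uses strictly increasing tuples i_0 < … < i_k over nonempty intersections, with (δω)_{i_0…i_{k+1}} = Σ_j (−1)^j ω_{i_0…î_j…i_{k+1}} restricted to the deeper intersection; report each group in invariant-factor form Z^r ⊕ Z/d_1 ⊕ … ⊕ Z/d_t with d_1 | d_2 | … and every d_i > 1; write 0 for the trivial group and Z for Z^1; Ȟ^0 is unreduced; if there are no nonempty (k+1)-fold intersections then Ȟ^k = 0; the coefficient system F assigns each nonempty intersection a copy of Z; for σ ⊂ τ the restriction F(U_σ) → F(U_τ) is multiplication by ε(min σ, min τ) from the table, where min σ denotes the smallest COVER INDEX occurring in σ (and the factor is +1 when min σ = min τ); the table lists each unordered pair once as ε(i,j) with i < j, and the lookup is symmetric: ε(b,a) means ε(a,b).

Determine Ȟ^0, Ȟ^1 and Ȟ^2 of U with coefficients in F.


nerve simplices:
  U12={x7,x24,x30} U13={x4,x24,x27} U14={x2,x4,x33} U15={x14,x16,x33} U16={x7,x9,x15,x16,x28} U23={x11,x13,x24} U24={x20,x21,x26} U25={x11,x19,x21} U26={x7,x26,x32} U34={x1,x4,x25} U35={x11,x22,x23} U36={x8,x23,x25} U45={x17,x21,x33} U46={x25,x26,x29} U56={x16,x23,x31}
  U123={x24} U126={x7} U134={x4} U145={x33} U156={x16} U235={x11} U245={x21} U246={x26} U346={x25} U356={x23}
C dims 6,15,10; δ0: rk 5, SNF 1^5; δ1: rk 10, SNF 1^9·2
degree 0: 6−5−0 = 1 → Ȟ^0 ≅ Z
degree 1: 15−10−5 = 0 → Ȟ^1 ≅ 0
degree 2: 10−0−10 = 0 plus torsion [2] → Ȟ^2 ≅ Z/2

Ȟ^0 = Z, Ȟ^1 = 0 and Ȟ^2 = Z/2


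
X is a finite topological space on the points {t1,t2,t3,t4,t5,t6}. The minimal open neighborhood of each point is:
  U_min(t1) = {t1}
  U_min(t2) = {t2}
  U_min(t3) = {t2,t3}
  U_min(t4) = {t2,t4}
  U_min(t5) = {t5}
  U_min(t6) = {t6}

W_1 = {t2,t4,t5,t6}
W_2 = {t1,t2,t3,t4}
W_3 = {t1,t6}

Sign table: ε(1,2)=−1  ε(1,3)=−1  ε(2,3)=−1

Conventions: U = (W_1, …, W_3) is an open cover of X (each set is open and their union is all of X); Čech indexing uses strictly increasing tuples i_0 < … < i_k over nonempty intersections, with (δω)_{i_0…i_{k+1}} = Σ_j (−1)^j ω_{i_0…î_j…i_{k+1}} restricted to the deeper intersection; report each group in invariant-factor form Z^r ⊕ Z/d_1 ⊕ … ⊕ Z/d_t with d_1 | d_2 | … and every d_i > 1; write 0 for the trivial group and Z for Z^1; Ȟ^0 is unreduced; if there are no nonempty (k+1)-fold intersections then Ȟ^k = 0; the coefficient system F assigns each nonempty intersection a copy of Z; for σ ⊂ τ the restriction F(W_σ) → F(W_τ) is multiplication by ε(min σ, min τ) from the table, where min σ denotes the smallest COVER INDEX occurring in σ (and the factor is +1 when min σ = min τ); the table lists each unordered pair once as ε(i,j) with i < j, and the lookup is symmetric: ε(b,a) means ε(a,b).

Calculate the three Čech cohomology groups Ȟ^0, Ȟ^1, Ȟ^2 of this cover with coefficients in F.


Ȟ^0(U;F) ≅ 0,  Ȟ^1(U;F) ≅ Z/2,  Ȟ^2(U;F) ≅ 0

nonempty overlaps:
  W12={t2,t4} W13={t6} W23={t1}
C dims 3,3; δ0: rk 3, SNF 1^2·2
degree 0: 3−3−0 = 0 → Ȟ^0 ≅ 0
degree 1: 3−0−3 = 0 plus torsion [2] → Ȟ^1 ≅ Z/2
degree 2: 0−0−0 = 0 → Ȟ^2 ≅ 0


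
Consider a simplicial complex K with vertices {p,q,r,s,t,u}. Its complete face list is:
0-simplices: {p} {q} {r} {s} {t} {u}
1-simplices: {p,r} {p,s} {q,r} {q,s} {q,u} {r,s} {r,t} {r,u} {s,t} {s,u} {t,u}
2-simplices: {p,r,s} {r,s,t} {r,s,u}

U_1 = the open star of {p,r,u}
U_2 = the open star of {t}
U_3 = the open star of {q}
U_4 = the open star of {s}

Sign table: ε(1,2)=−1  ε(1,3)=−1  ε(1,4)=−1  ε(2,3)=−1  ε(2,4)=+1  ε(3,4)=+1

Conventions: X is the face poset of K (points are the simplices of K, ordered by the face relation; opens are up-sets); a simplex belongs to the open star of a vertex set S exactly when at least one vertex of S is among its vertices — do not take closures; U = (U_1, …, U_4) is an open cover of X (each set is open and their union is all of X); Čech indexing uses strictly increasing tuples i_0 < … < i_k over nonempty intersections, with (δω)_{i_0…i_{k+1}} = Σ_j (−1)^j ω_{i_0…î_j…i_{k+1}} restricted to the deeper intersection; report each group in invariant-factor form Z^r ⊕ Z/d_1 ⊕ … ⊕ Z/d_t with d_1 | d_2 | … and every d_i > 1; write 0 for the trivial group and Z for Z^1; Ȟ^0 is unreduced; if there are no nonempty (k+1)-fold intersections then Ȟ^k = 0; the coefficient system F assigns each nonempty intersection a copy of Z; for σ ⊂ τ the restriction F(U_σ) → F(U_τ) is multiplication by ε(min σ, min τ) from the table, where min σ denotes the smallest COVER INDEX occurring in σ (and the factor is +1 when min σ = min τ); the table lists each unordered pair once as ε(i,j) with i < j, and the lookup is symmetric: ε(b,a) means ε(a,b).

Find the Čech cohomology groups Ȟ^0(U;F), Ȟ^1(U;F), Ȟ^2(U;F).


Ȟ^0(U;F) ≅ Z, Ȟ^1(U;F) ≅ Z and Ȟ^2(U;F) ≅ 0

intersection data:
  U1={{p},{r},{u},{p,r},{p,s},{q,r},{q,u},{r,s},{r,t},{r,u},{s,u},{t,u},{p,r,s},{r,s,t},{r,s,u}} U2={{t},{r,t},{s,t},{t,u},{r,s,t}} U3={{q},{q,r},{q,s},{q,u}} U4={{s},{p,s},{q,s},{r,s},{s,t},{s,u},{p,r,s},{r,s,t},{r,s,u}}
  U12={{r,t},{t,u},{r,s,t}} U13={{q,r},{q,u}} U14={{p,s},{r,s},{s,u},{p,r,s},{r,s,t},{r,s,u}} U24={{s,t},{r,s,t}} U34={{q,s}}
  U124={{r,s,t}}
C dims 4,5,1; δ0: rk 3, SNF 1^3; δ1: rk 1, SNF 1^1
Ȟ^0 = (4 − 3) − 0 = 1, so Ȟ^0 ≅ Z
Ȟ^1 = (5 − 1) − 3 = 1, so Ȟ^1 ≅ Z
Ȟ^2 = (1 − 0) − 1 = 0, so Ȟ^2 ≅ 0


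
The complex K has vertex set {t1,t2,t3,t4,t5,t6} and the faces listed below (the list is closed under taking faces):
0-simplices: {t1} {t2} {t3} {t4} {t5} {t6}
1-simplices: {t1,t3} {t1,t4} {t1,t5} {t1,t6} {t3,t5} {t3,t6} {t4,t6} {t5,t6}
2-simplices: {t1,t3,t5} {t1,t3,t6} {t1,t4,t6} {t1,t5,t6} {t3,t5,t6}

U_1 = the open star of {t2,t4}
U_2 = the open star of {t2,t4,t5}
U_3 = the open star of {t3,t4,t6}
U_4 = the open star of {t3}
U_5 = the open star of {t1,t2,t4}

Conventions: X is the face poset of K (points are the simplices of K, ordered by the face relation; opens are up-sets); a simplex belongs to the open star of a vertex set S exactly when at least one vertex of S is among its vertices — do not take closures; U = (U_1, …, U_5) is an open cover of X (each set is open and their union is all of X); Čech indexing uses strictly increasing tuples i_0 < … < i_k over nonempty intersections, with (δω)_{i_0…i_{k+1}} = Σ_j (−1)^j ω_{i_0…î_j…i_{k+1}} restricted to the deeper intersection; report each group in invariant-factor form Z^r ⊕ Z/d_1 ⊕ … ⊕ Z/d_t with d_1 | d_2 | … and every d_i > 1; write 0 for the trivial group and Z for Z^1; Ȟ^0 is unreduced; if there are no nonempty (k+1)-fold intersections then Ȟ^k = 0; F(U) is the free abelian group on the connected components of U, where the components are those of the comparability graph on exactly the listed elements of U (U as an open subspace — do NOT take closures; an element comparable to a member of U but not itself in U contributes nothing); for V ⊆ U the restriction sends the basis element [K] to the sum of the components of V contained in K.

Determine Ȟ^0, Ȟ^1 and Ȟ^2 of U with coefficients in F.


Ȟ^0(U;F) ≅ Z^2; Ȟ^1(U;F) ≅ 0; Ȟ^2(U;F) ≅ Z

intersection data:
  U1={{t2},{t4},{t1,t4},{t4,t6},{t1,t4,t6}} U2={{t2},{t4},{t5},{t1,t4},{t1,t5},{t3,t5},{t4,t6},{t5,t6},{t1,t3,t5},{t1,t4,t6},{t1,t5,t6},{t3,t5,t6}} U3={{t3},{t4},{t6},{t1,t3},{t1,t4},{t1,t6},{t3,t5},{t3,t6},{t4,t6},{t5,t6},{t1,t3,t5},{t1,t3,t6},{t1,t4,t6},{t1,t5,t6},{t3,t5,t6}} U4={{t3},{t1,t3},{t3,t5},{t3,t6},{t1,t3,t5},{t1,t3,t6},{t3,t5,t6}} U5={{t1},{t2},{t4},{t1,t3},{t1,t4},{t1,t5},{t1,t6},{t4,t6},{t1,t3,t5},{t1,t3,t6},{t1,t4,t6},{t1,t5,t6}}
  U12={{t2},{t4},{t1,t4},{t4,t6},{t1,t4,t6}} U13={{t4},{t1,t4},{t4,t6},{t1,t4,t6}} U15={{t2},{t4},{t1,t4},{t4,t6},{t1,t4,t6}} U23={{t4},{t1,t4},{t3,t5},{t4,t6},{t5,t6},{t1,t3,t5},{t1,t4,t6},{t1,t5,t6},{t3,t5,t6}} U24={{t3,t5},{t1,t3,t5},{t3,t5,t6}} U25={{t2},{t4},{t1,t4},{t1,t5},{t4,t6},{t1,t3,t5},{t1,t4,t6},{t1,t5,t6}} U34={{t3},{t1,t3},{t3,t5},{t3,t6},{t1,t3,t5},{t1,t3,t6},{t3,t5,t6}} U35={{t4},{t1,t3},{t1,t4},{t1,t6},{t4,t6},{t1,t3,t5},{t1,t3,t6},{t1,t4,t6},{t1,t5,t6}} U45={{t1,t3},{t1,t3,t5},{t1,t3,t6}}
  U123={{t4},{t1,t4},{t4,t6},{t1,t4,t6}} U125={{t2},{t4},{t1,t4},{t4,t6},{t1,t4,t6}} U135={{t4},{t1,t4},{t4,t6},{t1,t4,t6}} U234={{t3,t5},{t1,t3,t5},{t3,t5,t6}} U235={{t4},{t1,t4},{t4,t6},{t1,t3,t5},{t1,t4,t6},{t1,t5,t6}} U245={{t1,t3,t5}} U345={{t1,t3},{t1,t3,t5},{t1,t3,t6}}
  U1235={{t4},{t1,t4},{t4,t6},{t1,t4,t6}} U2345={{t1,t3,t5}}
components per intersection:
  U1: {{t2}} {{t4},{t1,t4},{t4,t6},{t1,t4,t6}}
  U2: {{t2}} {{t4},{t1,t4},{t4,t6},{t1,t4,t6}} {{t5},{t1,t5},{t3,t5},{t5,t6},{t1,t3,t5},{t1,t5,t6},{t3,t5,t6}}
  U3: {{t3},{t4},{t6},{t1,t3},{t1,t4},{t1,t6},{t3,t5},{t3,t6},{t4,t6},{t5,t6},{t1,t3,t5},{t1,t3,t6},{t1,t4,t6},{t1,t5,t6},{t3,t5,t6}}
  U4: {{t3},{t1,t3},{t3,t5},{t3,t6},{t1,t3,t5},{t1,t3,t6},{t3,t5,t6}}
  U5: {{t1},{t4},{t1,t3},{t1,t4},{t1,t5},{t1,t6},{t4,t6},{t1,t3,t5},{t1,t3,t6},{t1,t4,t6},{t1,t5,t6}} {{t2}}
  U12: {{t2}} {{t4},{t1,t4},{t4,t6},{t1,t4,t6}}
  U13: {{t4},{t1,t4},{t4,t6},{t1,t4,t6}}
  U15: {{t2}} {{t4},{t1,t4},{t4,t6},{t1,t4,t6}}
  U23: {{t4},{t1,t4},{t4,t6},{t1,t4,t6}} {{t3,t5},{t5,t6},{t1,t3,t5},{t1,t5,t6},{t3,t5,t6}}
  U24: {{t3,t5},{t1,t3,t5},{t3,t5,t6}}
  U25: {{t2}} {{t4},{t1,t4},{t4,t6},{t1,t4,t6}} {{t1,t5},{t1,t3,t5},{t1,t5,t6}}
  U34: {{t3},{t1,t3},{t3,t5},{t3,t6},{t1,t3,t5},{t1,t3,t6},{t3,t5,t6}}
  U35: {{t4},{t1,t3},{t1,t4},{t1,t6},{t4,t6},{t1,t3,t5},{t1,t3,t6},{t1,t4,t6},{t1,t5,t6}}
  U45: {{t1,t3},{t1,t3,t5},{t1,t3,t6}}
  U123: {{t4},{t1,t4},{t4,t6},{t1,t4,t6}}
  U125: {{t2}} {{t4},{t1,t4},{t4,t6},{t1,t4,t6}}
  U135: {{t4},{t1,t4},{t4,t6},{t1,t4,t6}}
  U234: {{t3,t5},{t1,t3,t5},{t3,t5,t6}}
  U235: {{t4},{t1,t4},{t4,t6},{t1,t4,t6}} {{t1,t3,t5}} {{t1,t5,t6}}
  U245: {{t1,t3,t5}}
  U345: {{t1,t3},{t1,t3,t5},{t1,t3,t6}}
  U1235: {{t4},{t1,t4},{t4,t6},{t1,t4,t6}}
  U2345: {{t1,t3,t5}}
C dims 9,14,10,2; δ0: rk 7, SNF 1^7; δ1: rk 7, SNF 1^7; δ2: rk 2, SNF 1^2
Ȟ^0 = (9 − 7) − 0 = 2, so Ȟ^0 ≅ Z^2
Ȟ^1 = (14 − 7) − 7 = 0, so Ȟ^1 ≅ 0
Ȟ^2 = (10 − 2) − 7 = 1, so Ȟ^2 ≅ Z


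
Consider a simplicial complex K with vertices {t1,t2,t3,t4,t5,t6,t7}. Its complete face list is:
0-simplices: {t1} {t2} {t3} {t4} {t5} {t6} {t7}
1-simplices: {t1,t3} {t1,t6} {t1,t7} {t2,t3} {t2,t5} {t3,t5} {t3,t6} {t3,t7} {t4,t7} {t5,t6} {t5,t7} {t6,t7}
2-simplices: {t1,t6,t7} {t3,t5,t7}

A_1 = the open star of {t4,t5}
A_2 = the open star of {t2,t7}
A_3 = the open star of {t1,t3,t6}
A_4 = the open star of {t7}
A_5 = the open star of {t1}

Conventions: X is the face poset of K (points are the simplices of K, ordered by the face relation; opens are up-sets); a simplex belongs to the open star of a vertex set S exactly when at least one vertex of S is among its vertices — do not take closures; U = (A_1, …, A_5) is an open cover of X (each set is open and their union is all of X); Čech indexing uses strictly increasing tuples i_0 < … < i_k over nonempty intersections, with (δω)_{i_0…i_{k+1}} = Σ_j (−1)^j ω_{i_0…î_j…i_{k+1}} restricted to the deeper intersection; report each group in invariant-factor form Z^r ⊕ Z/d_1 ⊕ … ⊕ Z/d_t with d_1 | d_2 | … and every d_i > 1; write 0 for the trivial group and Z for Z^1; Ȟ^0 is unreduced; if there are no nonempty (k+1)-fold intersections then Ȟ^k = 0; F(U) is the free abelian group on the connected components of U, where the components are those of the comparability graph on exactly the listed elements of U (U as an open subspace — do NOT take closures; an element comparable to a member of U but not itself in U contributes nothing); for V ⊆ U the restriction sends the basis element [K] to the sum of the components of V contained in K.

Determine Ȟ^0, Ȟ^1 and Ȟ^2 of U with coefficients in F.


Ȟ^0 = Z, Ȟ^1 = Z^3 and Ȟ^2 = 0

nerve simplices:
  A1={{t4},{t5},{t2,t5},{t3,t5},{t4,t7},{t5,t6},{t5,t7},{t3,t5,t7}} A2={{t2},{t7},{t1,t7},{t2,t3},{t2,t5},{t3,t7},{t4,t7},{t5,t7},{t6,t7},{t1,t6,t7},{t3,t5,t7}} A3={{t1},{t3},{t6},{t1,t3},{t1,t6},{t1,t7},{t2,t3},{t3,t5},{t3,t6},{t3,t7},{t5,t6},{t6,t7},{t1,t6,t7},{t3,t5,t7}} A4={{t7},{t1,t7},{t3,t7},{t4,t7},{t5,t7},{t6,t7},{t1,t6,t7},{t3,t5,t7}} A5={{t1},{t1,t3},{t1,t6},{t1,t7},{t1,t6,t7}}
  A12={{t2,t5},{t4,t7},{t5,t7},{t3,t5,t7}} A13={{t3,t5},{t5,t6},{t3,t5,t7}} A14={{t4,t7},{t5,t7},{t3,t5,t7}} A23={{t1,t7},{t2,t3},{t3,t7},{t6,t7},{t1,t6,t7},{t3,t5,t7}} A24={{t7},{t1,t7},{t3,t7},{t4,t7},{t5,t7},{t6,t7},{t1,t6,t7},{t3,t5,t7}} A25={{t1,t7},{t1,t6,t7}} A34={{t1,t7},{t3,t7},{t6,t7},{t1,t6,t7},{t3,t5,t7}} A35={{t1},{t1,t3},{t1,t6},{t1,t7},{t1,t6,t7}} A45={{t1,t7},{t1,t6,t7}}
  A123={{t3,t5,t7}} A124={{t4,t7},{t5,t7},{t3,t5,t7}} A134={{t3,t5,t7}} A234={{t1,t7},{t3,t7},{t6,t7},{t1,t6,t7},{t3,t5,t7}} A235={{t1,t7},{t1,t6,t7}} A245={{t1,t7},{t1,t6,t7}} A345={{t1,t7},{t1,t6,t7}}
  A1234={{t3,t5,t7}} A2345={{t1,t7},{t1,t6,t7}}
components per intersection:
  A1: {{t4},{t4,t7}} {{t5},{t2,t5},{t3,t5},{t5,t6},{t5,t7},{t3,t5,t7}}
  A2: {{t2},{t2,t3},{t2,t5}} {{t7},{t1,t7},{t3,t7},{t4,t7},{t5,t7},{t6,t7},{t1,t6,t7},{t3,t5,t7}}
  A3: {{t1},{t3},{t6},{t1,t3},{t1,t6},{t1,t7},{t2,t3},{t3,t5},{t3,t6},{t3,t7},{t5,t6},{t6,t7},{t1,t6,t7},{t3,t5,t7}}
  A4: {{t7},{t1,t7},{t3,t7},{t4,t7},{t5,t7},{t6,t7},{t1,t6,t7},{t3,t5,t7}}
  A5: {{t1},{t1,t3},{t1,t6},{t1,t7},{t1,t6,t7}}
  A12: {{t2,t5}} {{t4,t7}} {{t5,t7},{t3,t5,t7}}
  A13: {{t3,t5},{t3,t5,t7}} {{t5,t6}}
  A14: {{t4,t7}} {{t5,t7},{t3,t5,t7}}
  A23: {{t1,t7},{t6,t7},{t1,t6,t7}} {{t2,t3}} {{t3,t7},{t3,t5,t7}}
  A24: {{t7},{t1,t7},{t3,t7},{t4,t7},{t5,t7},{t6,t7},{t1,t6,t7},{t3,t5,t7}}
  A25: {{t1,t7},{t1,t6,t7}}
  A34: {{t1,t7},{t6,t7},{t1,t6,t7}} {{t3,t7},{t3,t5,t7}}
  A35: {{t1},{t1,t3},{t1,t6},{t1,t7},{t1,t6,t7}}
  A45: {{t1,t7},{t1,t6,t7}}
  A123: {{t3,t5,t7}}
  A124: {{t4,t7}} {{t5,t7},{t3,t5,t7}}
  A134: {{t3,t5,t7}}
  A234: {{t1,t7},{t6,t7},{t1,t6,t7}} {{t3,t7},{t3,t5,t7}}
  A235: {{t1,t7},{t1,t6,t7}}
  A245: {{t1,t7},{t1,t6,t7}}
  A345: {{t1,t7},{t1,t6,t7}}
  A1234: {{t3,t5,t7}}
  A2345: {{t1,t7},{t1,t6,t7}}
C dims 7,16,9,2; δ0: rk 6, SNF 1^6; δ1: rk 7, SNF 1^7; δ2: rk 2, SNF 1^2
degree 0: 7−6−0 = 1 → Ȟ^0 ≅ Z
degree 1: 16−7−6 = 3 → Ȟ^1 ≅ Z^3
degree 2: 9−2−7 = 0 → Ȟ^2 ≅ 0
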